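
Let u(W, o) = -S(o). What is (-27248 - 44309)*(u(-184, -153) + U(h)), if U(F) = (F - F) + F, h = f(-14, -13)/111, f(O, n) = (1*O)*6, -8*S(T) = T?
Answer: 421112945/296 ≈ 1.4227e+6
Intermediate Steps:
S(T) = -T/8
f(O, n) = 6*O (f(O, n) = O*6 = 6*O)
u(W, o) = o/8 (u(W, o) = -(-1)*o/8 = o/8)
h = -28/37 (h = (6*(-14))/111 = -84*1/111 = -28/37 ≈ -0.75676)
U(F) = F (U(F) = 0 + F = F)
(-27248 - 44309)*(u(-184, -153) + U(h)) = (-27248 - 44309)*((⅛)*(-153) - 28/37) = -71557*(-153/8 - 28/37) = -71557*(-5885/296) = 421112945/296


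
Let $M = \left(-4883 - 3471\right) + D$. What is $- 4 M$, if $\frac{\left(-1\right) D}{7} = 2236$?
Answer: $96024$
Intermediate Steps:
$D = -15652$ ($D = \left(-7\right) 2236 = -15652$)
$M = -24006$ ($M = \left(-4883 - 3471\right) - 15652 = -8354 - 15652 = -24006$)
$- 4 M = \left(-4\right) \left(-24006\right) = 96024$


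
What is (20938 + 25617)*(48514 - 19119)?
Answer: 1368484225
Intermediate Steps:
(20938 + 25617)*(48514 - 19119) = 46555*29395 = 1368484225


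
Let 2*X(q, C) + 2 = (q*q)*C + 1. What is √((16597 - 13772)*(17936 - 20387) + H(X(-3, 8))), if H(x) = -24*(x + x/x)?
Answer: 33*I*√6359 ≈ 2631.5*I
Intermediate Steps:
X(q, C) = -½ + C*q²/2 (X(q, C) = -1 + ((q*q)*C + 1)/2 = -1 + (q²*C + 1)/2 = -1 + (C*q² + 1)/2 = -1 + (1 + C*q²)/2 = -1 + (½ + C*q²/2) = -½ + C*q²/2)
H(x) = -24 - 24*x (H(x) = -24*(x + 1) = -24*(1 + x) = -24 - 24*x)
√((16597 - 13772)*(17936 - 20387) + H(X(-3, 8))) = √((16597 - 13772)*(17936 - 20387) + (-24 - 24*(-½ + (½)*8*(-3)²))) = √(2825*(-2451) + (-24 - 24*(-½ + (½)*8*9))) = √(-6924075 + (-24 - 24*(-½ + 36))) = √(-6924075 + (-24 - 24*71/2)) = √(-6924075 + (-24 - 852)) = √(-6924075 - 876) = √(-6924951) = 33*I*√6359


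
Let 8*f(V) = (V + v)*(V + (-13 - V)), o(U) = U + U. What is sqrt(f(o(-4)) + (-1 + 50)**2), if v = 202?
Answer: 9*sqrt(103)/2 ≈ 45.670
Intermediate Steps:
o(U) = 2*U
f(V) = -1313/4 - 13*V/8 (f(V) = ((V + 202)*(V + (-13 - V)))/8 = ((202 + V)*(-13))/8 = (-2626 - 13*V)/8 = -1313/4 - 13*V/8)
sqrt(f(o(-4)) + (-1 + 50)**2) = sqrt((-1313/4 - 13*(-4)/4) + (-1 + 50)**2) = sqrt((-1313/4 - 13/8*(-8)) + 49**2) = sqrt((-1313/4 + 13) + 2401) = sqrt(-1261/4 + 2401) = sqrt(8343/4) = 9*sqrt(103)/2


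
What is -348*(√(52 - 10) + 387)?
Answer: -134676 - 348*√42 ≈ -1.3693e+5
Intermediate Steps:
-348*(√(52 - 10) + 387) = -348*(√42 + 387) = -348*(387 + √42) = -134676 - 348*√42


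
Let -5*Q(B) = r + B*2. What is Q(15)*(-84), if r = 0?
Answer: 504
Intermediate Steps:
Q(B) = -2*B/5 (Q(B) = -(0 + B*2)/5 = -(0 + 2*B)/5 = -2*B/5)
Q(15)*(-84) = -2/5*15*(-84) = -6*(-84) = 504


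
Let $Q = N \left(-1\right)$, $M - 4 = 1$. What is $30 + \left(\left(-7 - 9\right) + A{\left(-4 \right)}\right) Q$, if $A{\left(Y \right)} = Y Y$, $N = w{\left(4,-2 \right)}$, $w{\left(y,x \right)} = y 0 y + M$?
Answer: $30$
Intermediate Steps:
$M = 5$ ($M = 4 + 1 = 5$)
$w{\left(y,x \right)} = 5$ ($w{\left(y,x \right)} = y 0 y + 5 = 0 y + 5 = 0 + 5 = 5$)
$N = 5$
$A{\left(Y \right)} = Y^{2}$
$Q = -5$ ($Q = 5 \left(-1\right) = -5$)
$30 + \left(\left(-7 - 9\right) + A{\left(-4 \right)}\right) Q = 30 + \left(\left(-7 - 9\right) + \left(-4\right)^{2}\right) \left(-5\right) = 30 + \left(-16 + 16\right) \left(-5\right) = 30 + 0 \left(-5\right) = 30 + 0 = 30$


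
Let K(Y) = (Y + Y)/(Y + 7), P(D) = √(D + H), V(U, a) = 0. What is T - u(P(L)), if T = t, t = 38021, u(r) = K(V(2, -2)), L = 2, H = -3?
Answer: 38021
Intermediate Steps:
P(D) = √(-3 + D) (P(D) = √(D - 3) = √(-3 + D))
K(Y) = 2*Y/(7 + Y) (K(Y) = (2*Y)/(7 + Y) = 2*Y/(7 + Y))
u(r) = 0 (u(r) = 2*0/(7 + 0) = 2*0/7 = 2*0*(⅐) = 0)
T = 38021
T - u(P(L)) = 38021 - 1*0 = 38021 + 0 = 38021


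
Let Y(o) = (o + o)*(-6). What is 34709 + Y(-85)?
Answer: 35729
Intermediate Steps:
Y(o) = -12*o (Y(o) = (2*o)*(-6) = -12*o)
34709 + Y(-85) = 34709 - 12*(-85) = 34709 + 1020 = 35729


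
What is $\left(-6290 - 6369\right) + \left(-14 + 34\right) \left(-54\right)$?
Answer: $-13739$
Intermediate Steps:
$\left(-6290 - 6369\right) + \left(-14 + 34\right) \left(-54\right) = -12659 + 20 \left(-54\right) = -12659 - 1080 = -13739$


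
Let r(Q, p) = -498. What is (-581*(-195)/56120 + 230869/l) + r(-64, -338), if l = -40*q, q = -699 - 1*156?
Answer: -154437884/315675 ≈ -489.23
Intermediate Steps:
q = -855 (q = -699 - 156 = -855)
l = 34200 (l = -40*(-855) = 34200)
(-581*(-195)/56120 + 230869/l) + r(-64, -338) = (-581*(-195)/56120 + 230869/34200) - 498 = (113295*(1/56120) + 230869*(1/34200)) - 498 = (22659/11224 + 12151/1800) - 498 = 2768266/315675 - 498 = -154437884/315675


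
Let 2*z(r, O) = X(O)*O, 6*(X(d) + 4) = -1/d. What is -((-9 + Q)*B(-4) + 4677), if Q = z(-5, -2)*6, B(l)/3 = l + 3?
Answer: -9267/2 ≈ -4633.5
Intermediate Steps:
B(l) = 9 + 3*l (B(l) = 3*(l + 3) = 3*(3 + l) = 9 + 3*l)
X(d) = -4 - 1/(6*d) (X(d) = -4 + (-1/d)/6 = -4 - 1/(6*d))
z(r, O) = O*(-4 - 1/(6*O))/2 (z(r, O) = ((-4 - 1/(6*O))*O)/2 = (O*(-4 - 1/(6*O)))/2 = O*(-4 - 1/(6*O))/2)
Q = 47/2 (Q = (-1/12 - 2*(-2))*6 = (-1/12 + 4)*6 = (47/12)*6 = 47/2 ≈ 23.500)
-((-9 + Q)*B(-4) + 4677) = -((-9 + 47/2)*(9 + 3*(-4)) + 4677) = -(29*(9 - 12)/2 + 4677) = -((29/2)*(-3) + 4677) = -(-87/2 + 4677) = -1*9267/2 = -9267/2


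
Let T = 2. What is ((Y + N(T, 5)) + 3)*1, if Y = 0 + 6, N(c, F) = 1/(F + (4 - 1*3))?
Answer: 55/6 ≈ 9.1667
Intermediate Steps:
N(c, F) = 1/(1 + F) (N(c, F) = 1/(F + (4 - 3)) = 1/(F + 1) = 1/(1 + F))
Y = 6
((Y + N(T, 5)) + 3)*1 = ((6 + 1/(1 + 5)) + 3)*1 = ((6 + 1/6) + 3)*1 = ((6 + ⅙) + 3)*1 = (37/6 + 3)*1 = (55/6)*1 = 55/6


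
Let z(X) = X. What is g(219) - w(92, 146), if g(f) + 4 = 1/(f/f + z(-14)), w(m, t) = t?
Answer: -1951/13 ≈ -150.08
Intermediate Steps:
g(f) = -53/13 (g(f) = -4 + 1/(f/f - 14) = -4 + 1/(1 - 14) = -4 + 1/(-13) = -4 - 1/13 = -53/13)
g(219) - w(92, 146) = -53/13 - 1*146 = -53/13 - 146 = -1951/13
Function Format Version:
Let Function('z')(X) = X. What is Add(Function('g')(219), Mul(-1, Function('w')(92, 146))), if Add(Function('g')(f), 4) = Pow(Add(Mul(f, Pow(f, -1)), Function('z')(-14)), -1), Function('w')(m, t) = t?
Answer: Rational(-1951, 13) ≈ -150.08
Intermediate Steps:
Function('g')(f) = Rational(-53, 13) (Function('g')(f) = Add(-4, Pow(Add(Mul(f, Pow(f, -1)), -14), -1)) = Add(-4, Pow(Add(1, -14), -1)) = Add(-4, Pow(-13, -1)) = Add(-4, Rational(-1, 13)) = Rational(-53, 13))
Add(Function('g')(219), Mul(-1, Function('w')(92, 146))) = Add(Rational(-53, 13), Mul(-1, 146)) = Add(Rational(-53, 13), -146) = Rational(-1951, 13)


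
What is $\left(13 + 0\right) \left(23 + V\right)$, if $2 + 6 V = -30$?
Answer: $\frac{689}{3} \approx 229.67$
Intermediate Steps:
$V = - \frac{16}{3}$ ($V = - \frac{1}{3} + \frac{1}{6} \left(-30\right) = - \frac{1}{3} - 5 = - \frac{16}{3} \approx -5.3333$)
$\left(13 + 0\right) \left(23 + V\right) = \left(13 + 0\right) \left(23 - \frac{16}{3}\right) = 13 \cdot \frac{53}{3} = \frac{689}{3}$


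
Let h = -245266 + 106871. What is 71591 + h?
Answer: -66804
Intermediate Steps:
h = -138395
71591 + h = 71591 - 138395 = -66804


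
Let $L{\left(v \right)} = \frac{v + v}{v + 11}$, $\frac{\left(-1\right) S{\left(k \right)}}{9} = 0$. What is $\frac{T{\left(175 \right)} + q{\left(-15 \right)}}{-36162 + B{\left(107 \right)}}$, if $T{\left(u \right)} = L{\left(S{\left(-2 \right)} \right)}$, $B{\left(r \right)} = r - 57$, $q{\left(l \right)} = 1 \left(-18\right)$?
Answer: $\frac{9}{18056} \approx 0.00049845$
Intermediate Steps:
$S{\left(k \right)} = 0$ ($S{\left(k \right)} = \left(-9\right) 0 = 0$)
$q{\left(l \right)} = -18$
$B{\left(r \right)} = -57 + r$ ($B{\left(r \right)} = r - 57 = -57 + r$)
$L{\left(v \right)} = \frac{2 v}{11 + v}$
$T{\left(u \right)} = 0$ ($T{\left(u \right)} = 2 \cdot 0 \frac{1}{11 + 0} = 2 \cdot 0 \cdot \frac{1}{11} = 0$)
$\frac{T{\left(175 \right)} + q{\left(-15 \right)}}{-36162 + B{\left(107 \right)}} = \frac{0 - 18}{-36162 + \left(-57 + 107\right)} = - \frac{18}{-36162 + 50} = - \frac{18}{-36112} = \left(-18\right) \left(- \frac{1}{36112}\right) = \frac{9}{18056}$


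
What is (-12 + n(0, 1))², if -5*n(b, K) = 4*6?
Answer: 7056/25 ≈ 282.24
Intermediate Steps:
n(b, K) = -24/5 (n(b, K) = -4*6/5 = -⅕*24 = -24/5)
(-12 + n(0, 1))² = (-12 - 24/5)² = (-84/5)² = 7056/25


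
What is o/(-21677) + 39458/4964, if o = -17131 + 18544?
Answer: 424158467/53802314 ≈ 7.8836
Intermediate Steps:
o = 1413
o/(-21677) + 39458/4964 = 1413/(-21677) + 39458/4964 = 1413*(-1/21677) + 39458*(1/4964) = -1413/21677 + 19729/2482 = 424158467/53802314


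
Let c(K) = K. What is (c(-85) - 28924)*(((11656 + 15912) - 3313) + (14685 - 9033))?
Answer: -867572163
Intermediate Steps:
(c(-85) - 28924)*(((11656 + 15912) - 3313) + (14685 - 9033)) = (-85 - 28924)*(((11656 + 15912) - 3313) + (14685 - 9033)) = -29009*((27568 - 3313) + 5652) = -29009*(24255 + 5652) = -29009*29907 = -867572163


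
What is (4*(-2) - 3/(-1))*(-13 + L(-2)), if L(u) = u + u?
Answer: 85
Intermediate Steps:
L(u) = 2*u
(4*(-2) - 3/(-1))*(-13 + L(-2)) = (4*(-2) - 3/(-1))*(-13 + 2*(-2)) = (-8 - 3*(-1))*(-13 - 4) = (-8 + 3)*(-17) = -5*(-17) = 85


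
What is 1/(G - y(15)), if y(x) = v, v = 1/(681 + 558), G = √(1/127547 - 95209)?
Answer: -3225117/380447543728541 - 219303*I*√31609848904166/380447543728541 ≈ -8.4772e-9 - 0.0032409*I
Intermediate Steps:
G = I*√31609848904166/18221 (G = √(1/127547 - 95209) = √(-12143622322/127547) = I*√31609848904166/18221 ≈ 308.56*I)
v = 1/1239 ≈ 0.00080710
y(x) = 1/1239
1/(G - y(15)) = 1/(I*√31609848904166/18221 - 1*1/1239) = 1/(I*√31609848904166/18221 - 1/1239) = 1/(-1/1239 + I*√31609848904166/18221)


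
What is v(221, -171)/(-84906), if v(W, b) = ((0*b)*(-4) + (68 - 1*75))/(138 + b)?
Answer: -7/2801898 ≈ -2.4983e-6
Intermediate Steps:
v(W, b) = -7/(138 + b) (v(W, b) = (0*(-4) + (68 - 75))/(138 + b) = (0 - 7)/(138 + b) = -7/(138 + b))
v(221, -171)/(-84906) = -7/(138 - 171)/(-84906) = -7/(-33)*(-1/84906) = -7*(-1/33)*(-1/84906) = (7/33)*(-1/84906) = -7/2801898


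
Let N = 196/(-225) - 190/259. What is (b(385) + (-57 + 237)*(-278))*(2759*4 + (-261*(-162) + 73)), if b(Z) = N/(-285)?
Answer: -399750918904766/149625 ≈ -2.6717e+9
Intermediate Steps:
N = -93514/58275 (N = 196*(-1/225) - 190*1/259 = -196/225 - 190/259 = -93514/58275 ≈ -1.6047)
b(Z) = 93514/16608375 (b(Z) = -93514/58275/(-285) = -93514/58275*(-1/285) = 93514/16608375)
(b(385) + (-57 + 237)*(-278))*(2759*4 + (-261*(-162) + 73)) = (93514/16608375 + (-57 + 237)*(-278))*(2759*4 + (-261*(-162) + 73)) = (93514/16608375 + 180*(-278))*(11036 + (42282 + 73)) = (93514/16608375 - 50040)*(11036 + 42355) = -831082991486/16608375*53391 = -399750918904766/149625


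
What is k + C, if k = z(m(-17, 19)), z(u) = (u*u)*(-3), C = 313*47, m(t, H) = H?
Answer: 13628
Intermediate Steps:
C = 14711
z(u) = -3*u² (z(u) = u²*(-3) = -3*u²)
k = -1083 (k = -3*19² = -3*361 = -1083)
k + C = -1083 + 14711 = 13628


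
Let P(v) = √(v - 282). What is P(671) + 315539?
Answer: 315539 + √389 ≈ 3.1556e+5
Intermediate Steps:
P(v) = √(-282 + v)
P(671) + 315539 = √(-282 + 671) + 315539 = √389 + 315539 = 315539 + √389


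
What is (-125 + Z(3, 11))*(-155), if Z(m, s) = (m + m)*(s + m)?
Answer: 6355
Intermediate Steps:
Z(m, s) = 2*m*(m + s) (Z(m, s) = (2*m)*(m + s) = 2*m*(m + s))
(-125 + Z(3, 11))*(-155) = (-125 + 2*3*(3 + 11))*(-155) = (-125 + 2*3*14)*(-155) = (-125 + 84)*(-155) = -41*(-155) = 6355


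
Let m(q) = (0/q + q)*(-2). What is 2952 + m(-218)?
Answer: 3388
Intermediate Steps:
m(q) = -2*q (m(q) = (0 + q)*(-2) = q*(-2) = -2*q)
2952 + m(-218) = 2952 - 2*(-218) = 2952 + 436 = 3388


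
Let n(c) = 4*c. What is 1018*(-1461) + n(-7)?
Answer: -1487326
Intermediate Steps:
1018*(-1461) + n(-7) = 1018*(-1461) + 4*(-7) = -1487298 - 28 = -1487326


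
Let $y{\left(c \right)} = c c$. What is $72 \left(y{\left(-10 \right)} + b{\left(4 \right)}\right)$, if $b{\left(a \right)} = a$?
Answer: $7488$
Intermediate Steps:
$y{\left(c \right)} = c^{2}$
$72 \left(y{\left(-10 \right)} + b{\left(4 \right)}\right) = 72 \left(\left(-10\right)^{2} + 4\right) = 72 \left(100 + 4\right) = 72 \cdot 104 = 7488$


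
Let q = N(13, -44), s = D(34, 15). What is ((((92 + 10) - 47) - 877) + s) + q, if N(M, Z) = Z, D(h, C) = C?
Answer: -851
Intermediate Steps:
s = 15
q = -44
((((92 + 10) - 47) - 877) + s) + q = ((((92 + 10) - 47) - 877) + 15) - 44 = (((102 - 47) - 877) + 15) - 44 = ((55 - 877) + 15) - 44 = (-822 + 15) - 44 = -807 - 44 = -851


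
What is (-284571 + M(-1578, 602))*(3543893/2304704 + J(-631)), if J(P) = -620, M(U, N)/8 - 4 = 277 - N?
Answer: 409280059258593/2304704 ≈ 1.7758e+8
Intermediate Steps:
M(U, N) = 2248 - 8*N (M(U, N) = 32 + 8*(277 - N) = 32 + (2216 - 8*N) = 2248 - 8*N)
(-284571 + M(-1578, 602))*(3543893/2304704 + J(-631)) = (-284571 + (2248 - 8*602))*(3543893/2304704 - 620) = (-284571 + (2248 - 4816))*(3543893*(1/2304704) - 620) = (-284571 - 2568)*(3543893/2304704 - 620) = -287139*(-1425372587/2304704) = 409280059258593/2304704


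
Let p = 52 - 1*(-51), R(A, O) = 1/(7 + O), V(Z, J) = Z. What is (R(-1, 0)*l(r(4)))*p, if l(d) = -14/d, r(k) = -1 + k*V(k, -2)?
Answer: -206/15 ≈ -13.733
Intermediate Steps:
r(k) = -1 + k² (r(k) = -1 + k*k = -1 + k²)
p = 103 (p = 52 + 51 = 103)
(R(-1, 0)*l(r(4)))*p = ((-14/(-1 + 4²))/(7 + 0))*103 = ((-14/(-1 + 16))/7)*103 = ((-14/15)/7)*103 = ((-14*1/15)/7)*103 = ((⅐)*(-14/15))*103 = -2/15*103 = -206/15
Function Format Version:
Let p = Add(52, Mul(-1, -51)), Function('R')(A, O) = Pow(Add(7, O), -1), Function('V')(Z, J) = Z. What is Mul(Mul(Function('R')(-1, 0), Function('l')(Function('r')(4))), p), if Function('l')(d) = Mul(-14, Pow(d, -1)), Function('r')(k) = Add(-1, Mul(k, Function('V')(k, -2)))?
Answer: Rational(-206, 15) ≈ -13.733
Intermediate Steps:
Function('r')(k) = Add(-1, Pow(k, 2)) (Function('r')(k) = Add(-1, Mul(k, k)) = Add(-1, Pow(k, 2)))
p = 103 (p = Add(52, 51) = 103)
Mul(Mul(Function('R')(-1, 0), Function('l')(Function('r')(4))), p) = Mul(Mul(Pow(Add(7, 0), -1), Mul(-14, Pow(Add(-1, Pow(4, 2)), -1))), 103) = Mul(Mul(Pow(7, -1), Mul(-14, Pow(Add(-1, 16), -1))), 103) = Mul(Mul(Rational(1, 7), Mul(-14, Pow(15, -1))), 103) = Mul(Mul(Rational(1, 7), Mul(-14, Rational(1, 15))), 103) = Mul(Mul(Rational(1, 7), Rational(-14, 15)), 103) = Mul(Rational(-2, 15), 103) = Rational(-206, 15)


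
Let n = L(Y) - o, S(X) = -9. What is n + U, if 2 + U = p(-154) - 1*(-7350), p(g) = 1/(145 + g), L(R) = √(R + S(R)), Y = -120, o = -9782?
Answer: 154169/9 + I*√129 ≈ 17130.0 + 11.358*I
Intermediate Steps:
L(R) = √(-9 + R) (L(R) = √(R - 9) = √(-9 + R))
n = 9782 + I*√129 (n = √(-9 - 120) - 1*(-9782) = √(-129) + 9782 = I*√129 + 9782 = 9782 + I*√129 ≈ 9782.0 + 11.358*I)
U = 66131/9 (U = -2 + (1/(145 - 154) - 1*(-7350)) = -2 + (1/(-9) + 7350) = -2 + (-⅑ + 7350) = -2 + 66149/9 = 66131/9 ≈ 7347.9)
n + U = (9782 + I*√129) + 66131/9 = 154169/9 + I*√129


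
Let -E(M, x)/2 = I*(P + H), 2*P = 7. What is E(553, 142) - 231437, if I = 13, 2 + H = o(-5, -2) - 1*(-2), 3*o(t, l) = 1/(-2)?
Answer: -694571/3 ≈ -2.3152e+5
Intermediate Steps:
P = 7/2 (P = (½)*7 = 7/2 ≈ 3.5000)
o(t, l) = -⅙ (o(t, l) = (1/(-2))/3 = (1*(-½))/3 = (⅓)*(-½) = -⅙)
H = -⅙ (H = -2 + (-⅙ - 1*(-2)) = -2 + (-⅙ + 2) = -2 + 11/6 = -⅙ ≈ -0.16667)
E(M, x) = -260/3 (E(M, x) = -26*(7/2 - ⅙) = -26*10/3 = -2*130/3 = -260/3)
E(553, 142) - 231437 = -260/3 - 231437 = -694571/3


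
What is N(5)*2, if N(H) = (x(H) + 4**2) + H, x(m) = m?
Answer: 52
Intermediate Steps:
N(H) = 16 + 2*H (N(H) = (H + 4**2) + H = (H + 16) + H = (16 + H) + H = 16 + 2*H)
N(5)*2 = (16 + 2*5)*2 = (16 + 10)*2 = 26*2 = 52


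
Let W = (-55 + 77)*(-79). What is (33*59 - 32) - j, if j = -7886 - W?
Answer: 8063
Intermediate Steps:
W = -1738 (W = 22*(-79) = -1738)
j = -6148 (j = -7886 - 1*(-1738) = -7886 + 1738 = -6148)
(33*59 - 32) - j = (33*59 - 32) - 1*(-6148) = (1947 - 32) + 6148 = 1915 + 6148 = 8063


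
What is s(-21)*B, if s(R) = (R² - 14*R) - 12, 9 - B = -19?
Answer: 20244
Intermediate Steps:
B = 28 (B = 9 - 1*(-19) = 9 + 19 = 28)
s(R) = -12 + R² - 14*R
s(-21)*B = (-12 + (-21)² - 14*(-21))*28 = (-12 + 441 + 294)*28 = 723*28 = 20244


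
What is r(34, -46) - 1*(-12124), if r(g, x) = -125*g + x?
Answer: 7828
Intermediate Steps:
r(g, x) = x - 125*g
r(34, -46) - 1*(-12124) = (-46 - 125*34) - 1*(-12124) = (-46 - 4250) + 12124 = -4296 + 12124 = 7828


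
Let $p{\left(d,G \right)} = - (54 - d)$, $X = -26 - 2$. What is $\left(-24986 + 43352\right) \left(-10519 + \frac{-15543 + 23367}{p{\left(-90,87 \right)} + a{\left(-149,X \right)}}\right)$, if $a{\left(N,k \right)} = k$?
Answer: $- \frac{8343177918}{43} \approx -1.9403 \cdot 10^{8}$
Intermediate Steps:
$X = -28$ ($X = -26 - 2 = -28$)
$p{\left(d,G \right)} = -54 + d$
$\left(-24986 + 43352\right) \left(-10519 + \frac{-15543 + 23367}{p{\left(-90,87 \right)} + a{\left(-149,X \right)}}\right) = \left(-24986 + 43352\right) \left(-10519 + \frac{-15543 + 23367}{\left(-54 - 90\right) - 28}\right) = 18366 \left(-10519 + \frac{7824}{-144 - 28}\right) = 18366 \left(-10519 + \frac{7824}{-172}\right) = 18366 \left(-10519 + 7824 \left(- \frac{1}{172}\right)\right) = 18366 \left(-10519 - \frac{1956}{43}\right) = 18366 \left(- \frac{454273}{43}\right) = - \frac{8343177918}{43}$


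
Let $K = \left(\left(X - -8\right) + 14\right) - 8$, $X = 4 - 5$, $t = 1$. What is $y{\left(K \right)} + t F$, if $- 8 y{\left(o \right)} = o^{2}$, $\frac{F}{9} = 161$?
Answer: $\frac{11423}{8} \approx 1427.9$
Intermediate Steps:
$F = 1449$ ($F = 9 \cdot 161 = 1449$)
$X = -1$
$K = 13$ ($K = \left(\left(-1 - -8\right) + 14\right) - 8 = \left(\left(-1 + 8\right) + 14\right) - 8 = \left(7 + 14\right) - 8 = 21 - 8 = 13$)
$y{\left(o \right)} = - \frac{o^{2}}{8}$
$y{\left(K \right)} + t F = - \frac{13^{2}}{8} + 1 \cdot 1449 = \left(- \frac{1}{8}\right) 169 + 1449 = - \frac{169}{8} + 1449 = \frac{11423}{8}$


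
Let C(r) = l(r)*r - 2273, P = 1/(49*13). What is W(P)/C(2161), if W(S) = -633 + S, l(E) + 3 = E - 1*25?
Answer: -20161/146737409 ≈ -0.00013739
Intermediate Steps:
l(E) = -28 + E (l(E) = -3 + (E - 1*25) = -3 + (E - 25) = -3 + (-25 + E) = -28 + E)
P = 1/637 ≈ 0.0015699
C(r) = -2273 + r*(-28 + r) (C(r) = (-28 + r)*r - 2273 = r*(-28 + r) - 2273 = -2273 + r*(-28 + r))
W(P)/C(2161) = (-633 + 1/637)/(-2273 + 2161*(-28 + 2161)) = -403220/(637*(-2273 + 2161*2133)) = -403220/(637*(-2273 + 4609413)) = -403220/637/4607140 = -403220/637*1/4607140 = -20161/146737409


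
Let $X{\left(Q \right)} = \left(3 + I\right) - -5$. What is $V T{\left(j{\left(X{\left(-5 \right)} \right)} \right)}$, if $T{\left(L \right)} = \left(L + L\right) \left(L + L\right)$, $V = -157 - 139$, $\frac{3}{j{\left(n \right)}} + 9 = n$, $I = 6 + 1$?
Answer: $-296$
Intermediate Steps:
$I = 7$
$X{\left(Q \right)} = 15$ ($X{\left(Q \right)} = \left(3 + 7\right) - -5 = 10 + 5 = 15$)
$j{\left(n \right)} = \frac{3}{-9 + n}$
$V = -296$ ($V = -157 - 139 = -296$)
$T{\left(L \right)} = 4 L^{2}$ ($T{\left(L \right)} = 2 L 2 L = 4 L^{2}$)
$V T{\left(j{\left(X{\left(-5 \right)} \right)} \right)} = - 296 \cdot 4 \left(\frac{3}{-9 + 15}\right)^{2} = - 296 \cdot 4 \left(\frac{3}{6}\right)^{2} = - 296 \cdot 4 \left(3 \cdot \frac{1}{6}\right)^{2} = - 296 \cdot \frac{4}{4} = - 296 \cdot 4 \cdot \frac{1}{4} = \left(-296\right) 1 = -296$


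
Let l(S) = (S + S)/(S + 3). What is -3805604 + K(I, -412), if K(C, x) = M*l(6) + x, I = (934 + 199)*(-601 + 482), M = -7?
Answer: -11418076/3 ≈ -3.8060e+6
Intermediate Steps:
l(S) = 2*S/(3 + S) (l(S) = (2*S)/(3 + S) = 2*S/(3 + S))
I = -134827 (I = 1133*(-119) = -134827)
K(C, x) = -28/3 + x (K(C, x) = -14*6/(3 + 6) + x = -14*6/9 + x = -7*4/3 + x = -28/3 + x)
-3805604 + K(I, -412) = -3805604 + (-28/3 - 412) = -3805604 - 1264/3 = -11418076/3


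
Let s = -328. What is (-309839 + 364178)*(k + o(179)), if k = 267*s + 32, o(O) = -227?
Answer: -4769388369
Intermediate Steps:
k = -87544 (k = 267*(-328) + 32 = -87576 + 32 = -87544)
(-309839 + 364178)*(k + o(179)) = (-309839 + 364178)*(-87544 - 227) = 54339*(-87771) = -4769388369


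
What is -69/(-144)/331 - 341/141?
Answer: -1804855/746736 ≈ -2.4170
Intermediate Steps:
-69/(-144)/331 - 341/141 = -69*(-1/144)*(1/331) - 341*1/141 = (23/48)*(1/331) - 341/141 = 23/15888 - 341/141 = -1804855/746736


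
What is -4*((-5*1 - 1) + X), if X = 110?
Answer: -416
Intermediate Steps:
-4*((-5*1 - 1) + X) = -4*((-5*1 - 1) + 110) = -4*((-5 - 1) + 110) = -4*(-6 + 110) = -4*104 = -416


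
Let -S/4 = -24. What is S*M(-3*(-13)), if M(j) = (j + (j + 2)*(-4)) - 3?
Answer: -12288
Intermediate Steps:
S = 96 (S = -4*(-24) = 96)
M(j) = -11 - 3*j (M(j) = (j + (2 + j)*(-4)) - 3 = (j + (-8 - 4*j)) - 3 = (-8 - 3*j) - 3 = -11 - 3*j)
S*M(-3*(-13)) = 96*(-11 - (-9)*(-13)) = 96*(-11 - 3*39) = 96*(-11 - 117) = 96*(-128) = -12288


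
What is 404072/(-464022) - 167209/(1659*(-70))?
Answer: 730089839/1283020830 ≈ 0.56904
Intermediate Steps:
404072/(-464022) - 167209/(1659*(-70)) = 404072*(-1/464022) - 167209/(-116130) = -202036/232011 - 167209*(-1/116130) = -202036/232011 + 23887/16590 = 730089839/1283020830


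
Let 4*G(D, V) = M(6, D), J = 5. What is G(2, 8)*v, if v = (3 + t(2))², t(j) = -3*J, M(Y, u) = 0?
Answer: 0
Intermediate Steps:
G(D, V) = 0 (G(D, V) = (¼)*0 = 0)
t(j) = -15 (t(j) = -3*5 = -15)
v = 144 (v = (3 - 15)² = (-12)² = 144)
G(2, 8)*v = 0*144 = 0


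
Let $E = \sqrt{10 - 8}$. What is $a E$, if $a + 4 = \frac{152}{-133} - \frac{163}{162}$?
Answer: $- \frac{6973 \sqrt{2}}{1134} \approx -8.696$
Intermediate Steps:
$E = \sqrt{2} \approx 1.4142$
$a = - \frac{6973}{1134}$ ($a = -4 + \left(\frac{152}{-133} - \frac{163}{162}\right) = -4 + \left(152 \left(- \frac{1}{133}\right) - \frac{163}{162}\right) = -4 - \frac{2437}{1134} = - \frac{6973}{1134} \approx -6.149$)
$a E = - \frac{6973 \sqrt{2}}{1134}$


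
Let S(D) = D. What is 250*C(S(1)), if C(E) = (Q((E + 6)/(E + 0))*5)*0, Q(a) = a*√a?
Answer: 0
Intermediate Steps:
Q(a) = a^(3/2)
C(E) = 0 (C(E) = (((E + 6)/(E + 0))^(3/2)*5)*0 = (((6 + E)/E)^(3/2)*5)*0 = (5*((6 + E)/E)^(3/2))*0 = 0)
250*C(S(1)) = 250*0 = 0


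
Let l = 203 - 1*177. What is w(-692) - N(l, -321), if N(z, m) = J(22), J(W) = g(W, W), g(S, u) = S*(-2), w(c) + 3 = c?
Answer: -651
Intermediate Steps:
w(c) = -3 + c
g(S, u) = -2*S
l = 26 (l = 203 - 177 = 26)
J(W) = -2*W
N(z, m) = -44 (N(z, m) = -2*22 = -44)
w(-692) - N(l, -321) = (-3 - 692) - 1*(-44) = -695 + 44 = -651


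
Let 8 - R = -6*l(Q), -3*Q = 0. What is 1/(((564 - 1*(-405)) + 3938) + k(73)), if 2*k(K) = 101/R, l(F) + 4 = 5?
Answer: 28/137497 ≈ 0.00020364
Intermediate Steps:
Q = 0 (Q = -⅓*0 = 0)
l(F) = 1 (l(F) = -4 + 5 = 1)
R = 14 (R = 8 - (-6) = 8 - 1*(-6) = 8 + 6 = 14)
k(K) = 101/28 (k(K) = (101/14)/2 = (101*(1/14))/2 = (½)*(101/14) = 101/28)
1/(((564 - 1*(-405)) + 3938) + k(73)) = 1/(((564 - 1*(-405)) + 3938) + 101/28) = 1/(((564 + 405) + 3938) + 101/28) = 1/((969 + 3938) + 101/28) = 1/(4907 + 101/28) = 1/(137497/28) = 28/137497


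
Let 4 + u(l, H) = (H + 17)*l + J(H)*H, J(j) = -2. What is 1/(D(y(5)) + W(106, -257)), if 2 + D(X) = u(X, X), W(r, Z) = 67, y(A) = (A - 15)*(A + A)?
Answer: 1/8561 ≈ 0.00011681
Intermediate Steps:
y(A) = 2*A*(-15 + A) (y(A) = (-15 + A)*(2*A) = 2*A*(-15 + A))
u(l, H) = -4 - 2*H + l*(17 + H) (u(l, H) = -4 + ((H + 17)*l - 2*H) = -4 + ((17 + H)*l - 2*H) = -4 + (l*(17 + H) - 2*H) = -4 + (-2*H + l*(17 + H)) = -4 - 2*H + l*(17 + H))
D(X) = -6 + X² + 15*X (D(X) = -2 + (-4 - 2*X + 17*X + X*X) = -2 + (-4 - 2*X + 17*X + X²) = -2 + (-4 + X² + 15*X) = -6 + X² + 15*X)
1/(D(y(5)) + W(106, -257)) = 1/((-6 + (2*5*(-15 + 5))² + 15*(2*5*(-15 + 5))) + 67) = 1/((-6 + (2*5*(-10))² + 15*(2*5*(-10))) + 67) = 1/((-6 + (-100)² + 15*(-100)) + 67) = 1/((-6 + 10000 - 1500) + 67) = 1/(8494 + 67) = 1/8561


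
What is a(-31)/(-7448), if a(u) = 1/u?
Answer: 1/230888 ≈ 4.3311e-6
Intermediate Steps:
a(-31)/(-7448) = 1/(-31*(-7448)) = -1/31*(-1/7448) = 1/230888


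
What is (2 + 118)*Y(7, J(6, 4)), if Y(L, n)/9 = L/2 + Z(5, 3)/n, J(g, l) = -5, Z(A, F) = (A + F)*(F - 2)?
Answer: 2052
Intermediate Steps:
Z(A, F) = (-2 + F)*(A + F) (Z(A, F) = (A + F)*(-2 + F) = (-2 + F)*(A + F))
Y(L, n) = 72/n + 9*L/2 (Y(L, n) = 9*(L/2 + (3**2 - 2*5 - 2*3 + 5*3)/n) = 9*(L*(1/2) + (9 - 10 - 6 + 15)/n) = 9*(L/2 + 8/n) = 72/n + 9*L/2)
(2 + 118)*Y(7, J(6, 4)) = (2 + 118)*(72/(-5) + (9/2)*7) = 120*(72*(-1/5) + 63/2) = 120*(-72/5 + 63/2) = 120*(171/10) = 2052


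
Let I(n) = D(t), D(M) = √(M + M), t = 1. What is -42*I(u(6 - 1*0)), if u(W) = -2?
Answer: -42*√2 ≈ -59.397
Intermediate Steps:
D(M) = √2*√M (D(M) = √(2*M) = √2*√M)
I(n) = √2 (I(n) = √2*√1 = √2*1 = √2)
-42*I(u(6 - 1*0)) = -42*√2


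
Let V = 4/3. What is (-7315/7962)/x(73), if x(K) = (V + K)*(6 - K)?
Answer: 7315/39653414 ≈ 0.00018447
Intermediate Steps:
V = 4/3 (V = 4*(1/3) = 4/3 ≈ 1.3333)
x(K) = (6 - K)*(4/3 + K) (x(K) = (4/3 + K)*(6 - K) = (6 - K)*(4/3 + K))
(-7315/7962)/x(73) = (-7315/7962)/(8 - 1*73**2 + (14/3)*73) = (-7315*1/7962)/(8 - 1*5329 + 1022/3) = -7315/(7962*(8 - 5329 + 1022/3)) = -7315/(7962*(-14941/3)) = -7315/7962*(-3/14941) = 7315/39653414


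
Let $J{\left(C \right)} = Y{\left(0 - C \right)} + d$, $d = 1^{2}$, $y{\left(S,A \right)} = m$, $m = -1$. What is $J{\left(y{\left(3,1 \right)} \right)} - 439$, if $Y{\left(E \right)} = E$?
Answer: $-437$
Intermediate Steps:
$y{\left(S,A \right)} = -1$
$d = 1$
$J{\left(C \right)} = 1 - C$ ($J{\left(C \right)} = \left(0 - C\right) + 1 = - C + 1 = 1 - C$)
$J{\left(y{\left(3,1 \right)} \right)} - 439 = \left(1 - -1\right) - 439 = \left(1 + 1\right) - 439 = 2 - 439 = -437$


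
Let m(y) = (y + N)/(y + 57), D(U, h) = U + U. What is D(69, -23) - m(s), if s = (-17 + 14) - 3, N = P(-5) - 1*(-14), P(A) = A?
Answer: 2345/17 ≈ 137.94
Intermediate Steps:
D(U, h) = 2*U
N = 9 (N = -5 - 1*(-14) = -5 + 14 = 9)
s = -6 (s = -3 - 3 = -6)
m(y) = (9 + y)/(57 + y) (m(y) = (y + 9)/(y + 57) = (9 + y)/(57 + y))
D(69, -23) - m(s) = 2*69 - (9 - 6)/(57 - 6) = 138 - 3/51 = 138 - 1*1/17 = 138 - 1/17 = 2345/17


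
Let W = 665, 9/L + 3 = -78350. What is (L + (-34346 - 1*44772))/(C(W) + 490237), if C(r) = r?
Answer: -6199132663/38463644406 ≈ -0.16117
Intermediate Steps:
L = -9/78353 (L = 9/(-3 - 78350) = 9/(-78353) = 9*(-1/78353) = -9/78353 ≈ -0.00011486)
(L + (-34346 - 1*44772))/(C(W) + 490237) = (-9/78353 + (-34346 - 1*44772))/(665 + 490237) = (-9/78353 + (-34346 - 44772))/490902 = (-9/78353 - 79118)*(1/490902) = -6199132663/78353*1/490902 = -6199132663/38463644406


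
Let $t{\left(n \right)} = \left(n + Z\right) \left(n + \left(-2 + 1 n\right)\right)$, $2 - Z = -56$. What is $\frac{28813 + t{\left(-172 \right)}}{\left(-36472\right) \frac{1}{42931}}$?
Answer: $- \frac{2930341267}{36472} \approx -80345.0$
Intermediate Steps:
$Z = 58$ ($Z = 2 - -56 = 2 + 56 = 58$)
$t{\left(n \right)} = \left(-2 + 2 n\right) \left(58 + n\right)$ ($t{\left(n \right)} = \left(n + 58\right) \left(n + \left(-2 + 1 n\right)\right) = \left(58 + n\right) \left(n + \left(-2 + n\right)\right) = \left(58 + n\right) \left(-2 + 2 n\right) = \left(-2 + 2 n\right) \left(58 + n\right)$)
$\frac{28813 + t{\left(-172 \right)}}{\left(-36472\right) \frac{1}{42931}} = \frac{28813 + \left(-116 + 2 \left(-172\right)^{2} + 114 \left(-172\right)\right)}{\left(-36472\right) \frac{1}{42931}} = \frac{28813 - -39444}{\left(-36472\right) \frac{1}{42931}} = \frac{28813 - -39444}{- \frac{36472}{42931}} = \left(28813 + 39444\right) \left(- \frac{42931}{36472}\right) = 68257 \left(- \frac{42931}{36472}\right) = - \frac{2930341267}{36472}$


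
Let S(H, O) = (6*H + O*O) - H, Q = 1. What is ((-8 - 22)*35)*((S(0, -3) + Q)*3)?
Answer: -31500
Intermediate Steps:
S(H, O) = O**2 + 5*H (S(H, O) = (6*H + O**2) - H = (O**2 + 6*H) - H = O**2 + 5*H)
((-8 - 22)*35)*((S(0, -3) + Q)*3) = ((-8 - 22)*35)*((((-3)**2 + 5*0) + 1)*3) = (-30*35)*(((9 + 0) + 1)*3) = -1050*(9 + 1)*3 = -10500*3 = -1050*30 = -31500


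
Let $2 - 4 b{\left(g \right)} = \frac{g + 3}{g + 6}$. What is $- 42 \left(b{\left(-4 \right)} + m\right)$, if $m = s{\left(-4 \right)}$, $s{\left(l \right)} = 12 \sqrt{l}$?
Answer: $- \frac{105}{4} - 1008 i \approx -26.25 - 1008.0 i$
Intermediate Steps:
$b{\left(g \right)} = \frac{1}{2} - \frac{3 + g}{4 \left(6 + g\right)}$ ($b{\left(g \right)} = \frac{1}{2} - \frac{\left(g + 3\right) \frac{1}{g + 6}}{4} = \frac{1}{2} - \frac{\left(3 + g\right) \frac{1}{6 + g}}{4} = \frac{1}{2} - \frac{\frac{1}{6 + g} \left(3 + g\right)}{4} = \frac{1}{2} - \frac{3 + g}{4 \left(6 + g\right)}$)
$m = 24 i$ ($m = 12 \sqrt{-4} = 12 \cdot 2 i = 24 i \approx 24.0 i$)
$- 42 \left(b{\left(-4 \right)} + m\right) = - 42 \left(\frac{9 - 4}{4 \left(6 - 4\right)} + 24 i\right) = - 42 \left(\frac{1}{4} \cdot \frac{1}{2} \cdot 5 + 24 i\right) = - 42 \left(\frac{5}{8} + 24 i\right) = - \frac{105}{4} - 1008 i$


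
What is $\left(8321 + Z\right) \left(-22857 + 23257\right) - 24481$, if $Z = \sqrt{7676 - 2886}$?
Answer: $3303919 + 400 \sqrt{4790} \approx 3.3316 \cdot 10^{6}$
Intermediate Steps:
$Z = \sqrt{4790} \approx 69.21$
$\left(8321 + Z\right) \left(-22857 + 23257\right) - 24481 = \left(8321 + \sqrt{4790}\right) \left(-22857 + 23257\right) - 24481 = \left(8321 + \sqrt{4790}\right) 400 - 24481 = \left(3328400 + 400 \sqrt{4790}\right) - 24481 = 3303919 + 400 \sqrt{4790}$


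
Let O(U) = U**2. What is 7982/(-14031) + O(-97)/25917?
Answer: -24950605/121213809 ≈ -0.20584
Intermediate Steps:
7982/(-14031) + O(-97)/25917 = 7982/(-14031) + (-97)**2/25917 = 7982*(-1/14031) + 9409*(1/25917) = -7982/14031 + 9409/25917 = -24950605/121213809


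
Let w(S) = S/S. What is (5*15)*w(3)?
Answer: 75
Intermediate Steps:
w(S) = 1
(5*15)*w(3) = (5*15)*1 = 75*1 = 75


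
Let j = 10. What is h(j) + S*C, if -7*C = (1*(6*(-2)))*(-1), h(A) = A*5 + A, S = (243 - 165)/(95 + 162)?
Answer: 107004/1799 ≈ 59.480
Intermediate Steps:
S = 78/257 ≈ 0.30350
h(A) = 6*A (h(A) = 5*A + A = 6*A)
C = -12/7 (C = -1*(6*(-2))*(-1)/7 = -1*(-12)*(-1)/7 = -(-12)*(-1)/7 = -1/7*12 = -12/7 ≈ -1.7143)
h(j) + S*C = 6*10 + (78/257)*(-12/7) = 60 - 936/1799 = 107004/1799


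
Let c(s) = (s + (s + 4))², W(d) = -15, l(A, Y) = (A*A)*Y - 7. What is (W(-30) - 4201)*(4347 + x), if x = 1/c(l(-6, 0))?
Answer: -458174854/25 ≈ -1.8327e+7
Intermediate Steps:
l(A, Y) = -7 + Y*A² (l(A, Y) = A²*Y - 7 = Y*A² - 7 = -7 + Y*A²)
c(s) = (4 + 2*s)² (c(s) = (s + (4 + s))² = (4 + 2*s)²)
x = 1/100 (x = 1/(4*(2 + (-7 + 0*(-6)²))²) = 1/(4*(2 + (-7 + 0*36))²) = 1/(4*(2 + (-7 + 0))²) = 1/(4*(2 - 7)²) = 1/(4*(-5)²) = 1/(4*25) = 1/100 ≈ 0.010000)
(W(-30) - 4201)*(4347 + x) = (-15 - 4201)*(4347 + 1/100) = -4216*434701/100 = -458174854/25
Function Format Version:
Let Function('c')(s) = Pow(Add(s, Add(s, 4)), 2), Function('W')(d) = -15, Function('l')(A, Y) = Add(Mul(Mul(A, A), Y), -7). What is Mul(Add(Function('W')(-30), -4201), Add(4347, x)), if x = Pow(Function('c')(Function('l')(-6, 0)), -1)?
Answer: Rational(-458174854, 25) ≈ -1.8327e+7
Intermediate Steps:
Function('l')(A, Y) = Add(-7, Mul(Y, Pow(A, 2))) (Function('l')(A, Y) = Add(Mul(Pow(A, 2), Y), -7) = Add(Mul(Y, Pow(A, 2)), -7) = Add(-7, Mul(Y, Pow(A, 2))))
Function('c')(s) = Pow(Add(4, Mul(2, s)), 2) (Function('c')(s) = Pow(Add(s, Add(4, s)), 2) = Pow(Add(4, Mul(2, s)), 2))
x = Rational(1, 100) (x = Pow(Mul(4, Pow(Add(2, Add(-7, Mul(0, Pow(-6, 2)))), 2)), -1) = Pow(Mul(4, Pow(Add(2, Add(-7, Mul(0, 36))), 2)), -1) = Pow(Mul(4, Pow(Add(2, Add(-7, 0)), 2)), -1) = Pow(Mul(4, Pow(Add(2, -7), 2)), -1) = Pow(Mul(4, Pow(-5, 2)), -1) = Pow(Mul(4, 25), -1) = Pow(100, -1) = Rational(1, 100) ≈ 0.010000)
Mul(Add(Function('W')(-30), -4201), Add(4347, x)) = Mul(Add(-15, -4201), Add(4347, Rational(1, 100))) = Mul(-4216, Rational(434701, 100)) = Rational(-458174854, 25)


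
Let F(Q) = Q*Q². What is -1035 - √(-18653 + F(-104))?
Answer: -1035 - I*√1143517 ≈ -1035.0 - 1069.4*I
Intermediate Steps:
F(Q) = Q³
-1035 - √(-18653 + F(-104)) = -1035 - √(-18653 + (-104)³) = -1035 - √(-18653 - 1124864) = -1035 - √(-1143517) = -1035 - I*√1143517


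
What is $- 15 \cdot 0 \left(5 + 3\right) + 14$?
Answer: $14$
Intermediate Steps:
$- 15 \cdot 0 \left(5 + 3\right) + 14 = - 15 \cdot 0 \cdot 8 + 14 = \left(-15\right) 0 + 14 = 0 + 14 = 14$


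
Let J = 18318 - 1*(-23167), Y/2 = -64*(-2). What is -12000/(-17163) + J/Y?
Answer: 238359685/1464576 ≈ 162.75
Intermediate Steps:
Y = 256 (Y = 2*(-64*(-2)) = 2*128 = 256)
J = 41485 (J = 18318 + 23167 = 41485)
-12000/(-17163) + J/Y = -12000/(-17163) + 41485/256 = -12000*(-1/17163) + 41485*(1/256) = 4000/5721 + 41485/256 = 238359685/1464576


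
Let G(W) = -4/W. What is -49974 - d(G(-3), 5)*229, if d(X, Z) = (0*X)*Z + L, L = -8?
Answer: -48142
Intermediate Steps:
d(X, Z) = -8 (d(X, Z) = (0*X)*Z - 8 = 0*Z - 8 = 0 - 8 = -8)
-49974 - d(G(-3), 5)*229 = -49974 - (-8)*229 = -49974 - 1*(-1832) = -49974 + 1832 = -48142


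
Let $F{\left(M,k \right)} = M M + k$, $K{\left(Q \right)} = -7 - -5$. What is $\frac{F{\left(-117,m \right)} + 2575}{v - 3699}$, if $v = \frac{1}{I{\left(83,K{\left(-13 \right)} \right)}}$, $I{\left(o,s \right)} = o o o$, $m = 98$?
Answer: $- \frac{4677789447}{1057520056} \approx -4.4234$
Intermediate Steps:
$K{\left(Q \right)} = -2$ ($K{\left(Q \right)} = -7 + 5 = -2$)
$I{\left(o,s \right)} = o^{3}$ ($I{\left(o,s \right)} = o^{2} o = o^{3}$)
$F{\left(M,k \right)} = k + M^{2}$ ($F{\left(M,k \right)} = M^{2} + k = k + M^{2}$)
$v = \frac{1}{571787}$ ($v = \frac{1}{83^{3}} = \frac{1}{571787} \approx 1.7489 \cdot 10^{-6}$)
$\frac{F{\left(-117,m \right)} + 2575}{v - 3699} = \frac{\left(98 + \left(-117\right)^{2}\right) + 2575}{\frac{1}{571787} - 3699} = \frac{\left(98 + 13689\right) + 2575}{- \frac{2115040112}{571787}} = \left(13787 + 2575\right) \left(- \frac{571787}{2115040112}\right) = 16362 \left(- \frac{571787}{2115040112}\right) = - \frac{4677789447}{1057520056}$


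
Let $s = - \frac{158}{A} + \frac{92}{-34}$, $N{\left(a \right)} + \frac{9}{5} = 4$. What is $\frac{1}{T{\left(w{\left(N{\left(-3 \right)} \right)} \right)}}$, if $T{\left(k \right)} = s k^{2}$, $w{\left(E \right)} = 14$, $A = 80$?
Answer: $- \frac{170}{155967} \approx -0.00109$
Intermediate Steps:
$N{\left(a \right)} = \frac{11}{5}$ ($N{\left(a \right)} = - \frac{9}{5} + 4 = \frac{11}{5}$)
$s = - \frac{3183}{680}$ ($s = - \frac{158}{80} + \frac{92}{-34} = \left(-158\right) \frac{1}{80} + 92 \left(- \frac{1}{34}\right) = - \frac{79}{40} - \frac{46}{17} = - \frac{3183}{680} \approx -4.6809$)
$T{\left(k \right)} = - \frac{3183 k^{2}}{680}$
$\frac{1}{T{\left(w{\left(N{\left(-3 \right)} \right)} \right)}} = \frac{1}{\left(- \frac{3183}{680}\right) 14^{2}} = \frac{1}{\left(- \frac{3183}{680}\right) 196} = \frac{1}{- \frac{155967}{170}} = - \frac{170}{155967}$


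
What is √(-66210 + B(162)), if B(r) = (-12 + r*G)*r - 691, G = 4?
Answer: √36131 ≈ 190.08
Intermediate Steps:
B(r) = -691 + r*(-12 + 4*r) (B(r) = (-12 + r*4)*r - 691 = (-12 + 4*r)*r - 691 = r*(-12 + 4*r) - 691 = -691 + r*(-12 + 4*r))
√(-66210 + B(162)) = √(-66210 + (-691 - 12*162 + 4*162²)) = √(-66210 + (-691 - 1944 + 4*26244)) = √(-66210 + (-691 - 1944 + 104976)) = √(-66210 + 102341) = √36131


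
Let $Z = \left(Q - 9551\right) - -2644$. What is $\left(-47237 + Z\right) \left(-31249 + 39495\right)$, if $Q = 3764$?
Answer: $-415433480$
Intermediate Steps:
$Z = -3143$ ($Z = \left(3764 - 9551\right) - -2644 = -5787 + \left(-16 + 2660\right) = -5787 + 2644 = -3143$)
$\left(-47237 + Z\right) \left(-31249 + 39495\right) = \left(-47237 - 3143\right) \left(-31249 + 39495\right) = \left(-50380\right) 8246 = -415433480$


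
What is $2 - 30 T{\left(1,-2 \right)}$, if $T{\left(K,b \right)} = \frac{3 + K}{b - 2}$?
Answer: $32$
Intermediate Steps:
$T{\left(K,b \right)} = \frac{3 + K}{-2 + b}$
$2 - 30 T{\left(1,-2 \right)} = 2 - 30 \frac{3 + 1}{-2 - 2} = 2 - 30 \frac{1}{-4} \cdot 4 = 2 - 30 \left(\left(- \frac{1}{4}\right) 4\right) = 2 - -30 = 2 + 30 = 32$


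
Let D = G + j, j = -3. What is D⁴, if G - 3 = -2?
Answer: 16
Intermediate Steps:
G = 1 (G = 3 - 2 = 1)
D = -2 (D = 1 - 3 = -2)
D⁴ = (-2)⁴ = 16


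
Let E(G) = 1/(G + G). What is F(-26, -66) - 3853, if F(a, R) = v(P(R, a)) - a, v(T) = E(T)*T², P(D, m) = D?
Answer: -3860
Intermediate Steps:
E(G) = 1/(2*G)
v(T) = T/2 (v(T) = (1/(2*T))*T² = T/2)
F(a, R) = R/2 - a
F(-26, -66) - 3853 = ((½)*(-66) - 1*(-26)) - 3853 = (-33 + 26) - 3853 = -7 - 3853 = -3860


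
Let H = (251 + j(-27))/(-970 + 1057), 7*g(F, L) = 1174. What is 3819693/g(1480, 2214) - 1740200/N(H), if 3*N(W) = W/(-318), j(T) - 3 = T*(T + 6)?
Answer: 169586434186071/963854 ≈ 1.7595e+8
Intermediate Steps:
g(F, L) = 1174/7 (g(F, L) = (⅐)*1174 = 1174/7)
j(T) = 3 + T*(6 + T) (j(T) = 3 + T*(T + 6) = 3 + T*(6 + T))
H = 821/87 (H = (251 + (3 + (-27)² + 6*(-27)))/(-970 + 1057) = (251 + (3 + 729 - 162))/87 = (251 + 570)*(1/87) = 821*(1/87) = 821/87 ≈ 9.4368)
N(W) = -W/954 (N(W) = (W/(-318))/3 = (W*(-1/318))/3 = (-W/318)/3 = -W/954)
3819693/g(1480, 2214) - 1740200/N(H) = 3819693/(1174/7) - 1740200/((-1/954*821/87)) = 3819693*(7/1174) - 1740200/(-821/82998) = 26737851/1174 - 1740200*(-82998/821) = 26737851/1174 + 144433119600/821 = 169586434186071/963854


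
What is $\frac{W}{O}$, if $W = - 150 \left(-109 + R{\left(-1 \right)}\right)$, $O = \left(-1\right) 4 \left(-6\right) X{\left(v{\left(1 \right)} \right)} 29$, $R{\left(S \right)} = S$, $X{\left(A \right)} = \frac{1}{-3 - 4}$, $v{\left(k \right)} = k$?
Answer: $- \frac{9625}{58} \approx -165.95$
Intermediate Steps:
$X{\left(A \right)} = - \frac{1}{7}$ ($X{\left(A \right)} = \frac{1}{-7} = - \frac{1}{7}$)
$O = - \frac{696}{7}$ ($O = \left(-1\right) 4 \left(-6\right) \left(- \frac{1}{7}\right) 29 = \left(-4\right) \left(-6\right) \left(- \frac{1}{7}\right) 29 = 24 \left(- \frac{1}{7}\right) 29 = \left(- \frac{24}{7}\right) 29 = - \frac{696}{7} \approx -99.429$)
$W = 16500$ ($W = - 150 \left(-109 - 1\right) = \left(-150\right) \left(-110\right) = 16500$)
$\frac{W}{O} = \frac{16500}{- \frac{696}{7}} = 16500 \left(- \frac{7}{696}\right) = - \frac{9625}{58}$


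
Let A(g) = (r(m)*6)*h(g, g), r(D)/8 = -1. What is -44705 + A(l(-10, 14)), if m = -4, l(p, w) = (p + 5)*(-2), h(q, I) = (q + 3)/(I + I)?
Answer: -223681/5 ≈ -44736.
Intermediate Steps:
h(q, I) = (3 + q)/(2*I) (h(q, I) = (3 + q)/((2*I)) = (3 + q)*(1/(2*I)) = (3 + q)/(2*I))
l(p, w) = -10 - 2*p (l(p, w) = (5 + p)*(-2) = -10 - 2*p)
r(D) = -8 (r(D) = 8*(-1) = -8)
A(g) = -24*(3 + g)/g (A(g) = (-8*6)*((3 + g)/(2*g)) = -24*(3 + g)/g)
-44705 + A(l(-10, 14)) = -44705 + (-24 - 72/(-10 - 2*(-10))) = -44705 + (-24 - 72/(-10 + 20)) = -44705 + (-24 - 72/10) = -44705 + (-24 - 72*1/10) = -44705 + (-24 - 36/5) = -44705 - 156/5 = -223681/5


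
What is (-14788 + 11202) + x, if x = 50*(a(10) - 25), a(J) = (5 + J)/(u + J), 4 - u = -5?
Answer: -91134/19 ≈ -4796.5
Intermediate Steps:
u = 9 (u = 4 - 1*(-5) = 4 + 5 = 9)
a(J) = (5 + J)/(9 + J)
x = -23000/19 (x = 50*((5 + 10)/(9 + 10) - 25) = 50*(15/19 - 25) = 50*(-460/19) = -23000/19 ≈ -1210.5)
(-14788 + 11202) + x = (-14788 + 11202) - 23000/19 = -3586 - 23000/19 = -91134/19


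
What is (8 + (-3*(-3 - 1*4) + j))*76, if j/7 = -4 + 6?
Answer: 3268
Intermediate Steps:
j = 14 (j = 7*(-4 + 6) = 7*2 = 14)
(8 + (-3*(-3 - 1*4) + j))*76 = (8 + (-3*(-3 - 1*4) + 14))*76 = (8 + (-3*(-3 - 4) + 14))*76 = (8 + (-3*(-7) + 14))*76 = (8 + (21 + 14))*76 = (8 + 35)*76 = 43*76 = 3268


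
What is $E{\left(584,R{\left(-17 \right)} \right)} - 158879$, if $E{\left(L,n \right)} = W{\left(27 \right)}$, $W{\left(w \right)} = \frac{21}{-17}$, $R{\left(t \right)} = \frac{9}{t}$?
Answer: $- \frac{2700964}{17} \approx -1.5888 \cdot 10^{5}$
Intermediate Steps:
$W{\left(w \right)} = - \frac{21}{17}$ ($W{\left(w \right)} = 21 \left(- \frac{1}{17}\right) = - \frac{21}{17}$)
$E{\left(L,n \right)} = - \frac{21}{17}$
$E{\left(584,R{\left(-17 \right)} \right)} - 158879 = - \frac{21}{17} - 158879 = - \frac{2700964}{17}$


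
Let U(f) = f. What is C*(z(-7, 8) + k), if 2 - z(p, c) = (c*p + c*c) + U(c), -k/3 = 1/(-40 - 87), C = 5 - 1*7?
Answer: 3550/127 ≈ 27.953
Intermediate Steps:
C = -2 (C = 5 - 7 = -2)
k = 3/127 (k = -3/(-40 - 87) = -3/(-127) = -3*(-1/127) = 3/127 ≈ 0.023622)
z(p, c) = 2 - c - c² - c*p (z(p, c) = 2 - ((c*p + c*c) + c) = 2 - ((c*p + c²) + c) = 2 - ((c² + c*p) + c) = 2 - (c + c² + c*p) = 2 + (-c - c² - c*p) = 2 - c - c² - c*p)
C*(z(-7, 8) + k) = -2*((2 - 1*8 - 1*8² - 1*8*(-7)) + 3/127) = -2*((2 - 8 - 1*64 + 56) + 3/127) = -2*((2 - 8 - 64 + 56) + 3/127) = -2*(-14 + 3/127) = -2*(-1775/127) = 3550/127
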